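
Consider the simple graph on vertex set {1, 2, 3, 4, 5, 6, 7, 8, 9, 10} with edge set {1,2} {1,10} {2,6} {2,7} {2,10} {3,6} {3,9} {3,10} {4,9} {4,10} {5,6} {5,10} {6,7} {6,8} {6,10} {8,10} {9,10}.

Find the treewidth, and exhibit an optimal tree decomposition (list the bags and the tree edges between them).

Treewidth 2.
One such decomposition:
Bags: B1 = {3, 6, 10}  B2 = {2, 6, 10}  B3 = {3, 9, 10}  B4 = {1, 2, 10}  B5 = {5, 6, 10}  B6 = {6, 8, 10}  B7 = {2, 6, 7}  B8 = {4, 9, 10}
Tree: B1–B2, B1–B3, B2–B4, B2–B5, B1–B6, B2–B7, B3–B8

The largest bag has 3 vertices, giving width 2; this decomposition certifies tw(G) ≤ 2. Conversely, {1, 2, 10} is a clique of size 3, and the vertices of any clique must share a bag in every tree decomposition; so some bag has ≥ 3 vertices and tw(G) ≥ 2. Therefore the treewidth is 2.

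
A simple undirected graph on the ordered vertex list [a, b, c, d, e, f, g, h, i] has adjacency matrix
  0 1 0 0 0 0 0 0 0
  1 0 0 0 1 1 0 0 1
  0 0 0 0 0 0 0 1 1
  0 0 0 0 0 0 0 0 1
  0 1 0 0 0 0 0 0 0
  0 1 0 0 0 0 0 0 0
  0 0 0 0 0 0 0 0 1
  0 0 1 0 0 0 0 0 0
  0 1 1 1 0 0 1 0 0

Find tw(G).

A width-1 tree decomposition is:
Bags: B1 = {b, i}  B2 = {d, i}  B3 = {b, e}  B4 = {c, i}  B5 = {b, f}  B6 = {c, h}  B7 = {a, b}  B8 = {g, i}
Tree: B1–B2, B1–B3, B1–B4, B3–B5, B4–B6, B3–B7, B1–B8
Each bag holds 2 vertices, so the decomposition has width 1, which upper-bounds the treewidth. Since G has at least one edge (e.g. i–b), it is not an edgeless graph, so tw(G) ≥ 1. The upper and lower bounds meet at 1, so that is the treewidth.

1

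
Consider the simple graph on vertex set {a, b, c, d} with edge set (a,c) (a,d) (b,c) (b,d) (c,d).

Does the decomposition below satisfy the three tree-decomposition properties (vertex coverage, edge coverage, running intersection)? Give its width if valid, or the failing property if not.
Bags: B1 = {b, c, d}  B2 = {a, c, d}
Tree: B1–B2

Yes; width 2.

Checking the three conditions: (i) the bags cover all of {a, b, c, d}; (ii) for each edge, some bag contains both endpoints; (iii) the bags containing any fixed vertex form a subtree. All hold, so the decomposition is valid with width 3 − 1 = 2.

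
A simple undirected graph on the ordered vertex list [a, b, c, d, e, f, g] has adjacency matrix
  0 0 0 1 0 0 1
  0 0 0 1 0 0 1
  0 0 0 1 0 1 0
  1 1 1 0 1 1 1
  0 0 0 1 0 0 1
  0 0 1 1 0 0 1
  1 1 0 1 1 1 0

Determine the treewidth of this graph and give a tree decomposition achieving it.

Every bag has size at most 3, so the width is 3 − 1 = 2 and tw(G) ≤ 2. For the lower bound, the 3 vertices {d, e, g} are pairwise adjacent, and any tree decomposition puts a clique entirely inside one bag — forcing width ≥ 2. Therefore the treewidth is 2.

Treewidth 2.
Bags: B1 = {d, f, g}  B2 = {a, d, g}  B3 = {b, d, g}  B4 = {c, d, f}  B5 = {d, e, g}
Tree: B1–B2, B2–B3, B1–B4, B2–B5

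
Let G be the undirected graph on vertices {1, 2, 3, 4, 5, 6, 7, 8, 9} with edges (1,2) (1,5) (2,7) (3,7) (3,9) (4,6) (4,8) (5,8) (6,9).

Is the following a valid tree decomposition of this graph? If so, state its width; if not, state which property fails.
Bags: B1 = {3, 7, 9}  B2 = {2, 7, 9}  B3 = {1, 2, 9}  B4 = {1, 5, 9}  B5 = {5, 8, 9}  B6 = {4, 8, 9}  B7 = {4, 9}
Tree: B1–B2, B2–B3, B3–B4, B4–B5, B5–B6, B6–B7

A tree decomposition must satisfy three properties: every vertex lies in some bag; for every edge, both endpoints lie together in some bag; and for every vertex, the bags containing it form a connected subtree. Here vertex 6 appears in no bag, so the decomposition is invalid.

No — vertex 6 appears in no bag.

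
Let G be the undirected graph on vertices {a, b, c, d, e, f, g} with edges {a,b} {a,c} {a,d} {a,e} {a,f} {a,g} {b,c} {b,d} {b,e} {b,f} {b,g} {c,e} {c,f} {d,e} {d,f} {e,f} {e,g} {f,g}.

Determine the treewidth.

A width-4 tree decomposition is:
Bags: B1 = {a, b, e, f, g}  B2 = {a, b, d, e, f}  B3 = {a, b, c, e, f}
Tree: B1–B2, B2–B3
The largest bag has 5 vertices, giving width 4; this decomposition certifies tw(G) ≤ 4. Conversely, {a, b, d, e, f} is a clique of size 5, and the vertices of any clique must share a bag in every tree decomposition; so some bag has ≥ 5 vertices and tw(G) ≥ 4. The upper and lower bounds meet at 4, so that is the treewidth.

4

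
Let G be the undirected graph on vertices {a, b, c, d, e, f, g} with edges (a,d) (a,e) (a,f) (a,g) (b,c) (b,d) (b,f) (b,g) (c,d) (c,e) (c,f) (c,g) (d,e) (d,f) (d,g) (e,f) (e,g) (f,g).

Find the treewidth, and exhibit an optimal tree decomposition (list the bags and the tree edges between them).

Treewidth 4.
Bags: B1 = {a, d, e, f, g}  B2 = {c, d, e, f, g}  B3 = {b, c, d, f, g}
Tree: B1–B2, B2–B3

Each bag holds 5 vertices, so the decomposition has width 4, which upper-bounds the treewidth. On the other hand G contains the 5-clique {c, d, e, f, g}. A clique must lie in a single bag of any decomposition, so no decomposition can have width below 4. Therefore the treewidth is 4.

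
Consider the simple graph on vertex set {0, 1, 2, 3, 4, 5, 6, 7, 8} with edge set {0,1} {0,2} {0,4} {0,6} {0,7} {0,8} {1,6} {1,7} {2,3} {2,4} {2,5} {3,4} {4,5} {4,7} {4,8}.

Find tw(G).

A width-2 tree decomposition is:
Bags: B1 = {0, 4, 7}  B2 = {0, 2, 4}  B3 = {2, 4, 5}  B4 = {0, 1, 7}  B5 = {2, 3, 4}  B6 = {0, 1, 6}  B7 = {0, 4, 8}
Tree: B1–B2, B2–B3, B1–B4, B3–B5, B4–B6, B2–B7
Each bag holds 3 vertices, so the decomposition has width 2, which upper-bounds the treewidth. On the other hand G contains the 3-clique {0, 1, 6}. A clique must lie in a single bag of any decomposition, so no decomposition can have width below 2. Combining the bounds, tw(G) = 2.

2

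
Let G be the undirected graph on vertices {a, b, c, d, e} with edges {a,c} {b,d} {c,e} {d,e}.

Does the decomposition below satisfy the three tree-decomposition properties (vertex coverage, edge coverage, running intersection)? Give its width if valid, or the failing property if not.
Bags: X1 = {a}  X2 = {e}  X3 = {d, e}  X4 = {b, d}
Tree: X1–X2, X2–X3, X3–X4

A tree decomposition must satisfy three properties: every vertex lies in some bag; for every edge, both endpoints lie together in some bag; and for every vertex, the bags containing it form a connected subtree. Here vertex c appears in no bag, so the decomposition is invalid.

No — vertex c appears in no bag.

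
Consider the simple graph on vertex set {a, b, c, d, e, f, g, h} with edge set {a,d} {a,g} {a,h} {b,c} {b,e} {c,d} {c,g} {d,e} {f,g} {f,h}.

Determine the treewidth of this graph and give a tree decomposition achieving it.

Treewidth 2.
Bags: B1 = {f, g, h}  B2 = {a, g, h}  B3 = {a, c, g}  B4 = {a, c, d}  B5 = {b, c, d}  B6 = {b, d, e}
Tree: B1–B2, B2–B3, B3–B4, B4–B5, B5–B6

Every bag has size at most 3, so the width is 3 − 1 = 2 and tw(G) ≤ 2. For the lower bound, G contains the cycle f–h–a–g–f, so G is not a forest; only forests have treewidth ≤ 1, hence tw(G) ≥ 2. Hence tw(G) = 2 exactly.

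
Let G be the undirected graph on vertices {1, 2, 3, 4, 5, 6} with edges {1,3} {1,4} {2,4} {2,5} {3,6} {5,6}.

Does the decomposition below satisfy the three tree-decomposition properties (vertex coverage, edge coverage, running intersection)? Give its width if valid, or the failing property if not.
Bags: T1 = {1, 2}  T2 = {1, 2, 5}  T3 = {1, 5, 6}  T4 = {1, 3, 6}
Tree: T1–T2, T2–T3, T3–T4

A tree decomposition must satisfy three properties: every vertex lies in some bag; for every edge, both endpoints lie together in some bag; and for every vertex, the bags containing it form a connected subtree. Here vertex 4 appears in no bag, so the decomposition is invalid.

No — vertex 4 appears in no bag.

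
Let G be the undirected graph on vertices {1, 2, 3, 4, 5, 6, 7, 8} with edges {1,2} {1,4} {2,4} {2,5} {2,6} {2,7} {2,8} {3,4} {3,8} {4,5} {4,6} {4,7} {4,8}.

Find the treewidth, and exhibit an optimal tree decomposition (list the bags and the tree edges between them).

The largest bag has 3 vertices, giving width 2; this decomposition certifies tw(G) ≤ 2. Conversely, {1, 2, 4} is a clique of size 3, and the vertices of any clique must share a bag in every tree decomposition; so some bag has ≥ 3 vertices and tw(G) ≥ 2. Therefore the treewidth is 2.

Treewidth 2.
One optimal decomposition is:
Bags: B1 = {2, 4, 5}  B2 = {1, 2, 4}  B3 = {2, 4, 8}  B4 = {2, 4, 6}  B5 = {2, 4, 7}  B6 = {3, 4, 8}
Tree: B1–B2, B1–B3, B1–B4, B3–B5, B3–B6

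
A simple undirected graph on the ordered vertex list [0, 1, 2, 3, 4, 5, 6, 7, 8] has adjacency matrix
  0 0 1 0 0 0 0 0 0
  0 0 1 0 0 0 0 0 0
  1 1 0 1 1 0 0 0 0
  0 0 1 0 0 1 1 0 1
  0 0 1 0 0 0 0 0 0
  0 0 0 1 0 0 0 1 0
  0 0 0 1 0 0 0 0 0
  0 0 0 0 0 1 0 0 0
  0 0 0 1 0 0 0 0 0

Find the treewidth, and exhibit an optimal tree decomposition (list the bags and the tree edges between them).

The largest bag has 2 vertices, giving width 1; this decomposition certifies tw(G) ≤ 1. G has an edge, so its treewidth is at least 1. Hence tw(G) = 1 exactly.

Treewidth 1.
Bags: B1 = {3, 8}  B2 = {2, 3}  B3 = {0, 2}  B4 = {3, 5}  B5 = {1, 2}  B6 = {2, 4}  B7 = {5, 7}  B8 = {3, 6}
Tree: B1–B2, B2–B3, B2–B4, B2–B5, B3–B6, B4–B7, B4–B8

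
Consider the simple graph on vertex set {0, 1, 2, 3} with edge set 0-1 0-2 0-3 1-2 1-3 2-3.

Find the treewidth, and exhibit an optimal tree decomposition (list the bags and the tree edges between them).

A single bag containing all 4 vertices is trivially a valid decomposition of width 3. On the other hand G contains the 4-clique {0, 1, 2, 3}. A clique must lie in a single bag of any decomposition, so no decomposition can have width below 3. The upper and lower bounds meet at 3, so that is the treewidth.

Treewidth 3.
Bags: B1 = {0, 1, 2, 3}
Tree: (single bag)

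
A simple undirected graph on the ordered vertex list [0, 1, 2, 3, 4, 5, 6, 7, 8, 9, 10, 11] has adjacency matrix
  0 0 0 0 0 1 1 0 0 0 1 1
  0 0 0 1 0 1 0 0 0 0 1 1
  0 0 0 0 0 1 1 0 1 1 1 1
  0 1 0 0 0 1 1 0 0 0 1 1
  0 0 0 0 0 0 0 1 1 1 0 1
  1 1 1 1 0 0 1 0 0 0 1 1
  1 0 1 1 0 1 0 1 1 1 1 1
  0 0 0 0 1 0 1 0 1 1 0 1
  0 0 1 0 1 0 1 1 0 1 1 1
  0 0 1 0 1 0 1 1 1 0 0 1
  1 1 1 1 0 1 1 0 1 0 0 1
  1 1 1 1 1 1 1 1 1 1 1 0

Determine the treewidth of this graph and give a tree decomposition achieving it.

Every bag has size at most 5, so the width is 5 − 1 = 4 and tw(G) ≤ 4. Conversely, {1, 3, 5, 10, 11} is a clique of size 5, and the vertices of any clique must share a bag in every tree decomposition; so some bag has ≥ 5 vertices and tw(G) ≥ 4. Therefore the treewidth is 4.

Treewidth 4.
One optimal decomposition is:
Bags: B1 = {2, 5, 6, 10, 11}  B2 = {2, 6, 8, 10, 11}  B3 = {0, 5, 6, 10, 11}  B4 = {3, 5, 6, 10, 11}  B5 = {2, 6, 8, 9, 11}  B6 = {6, 7, 8, 9, 11}  B7 = {1, 3, 5, 10, 11}  B8 = {4, 7, 8, 9, 11}
Tree: B1–B2, B1–B3, B1–B4, B2–B5, B5–B6, B4–B7, B6–B8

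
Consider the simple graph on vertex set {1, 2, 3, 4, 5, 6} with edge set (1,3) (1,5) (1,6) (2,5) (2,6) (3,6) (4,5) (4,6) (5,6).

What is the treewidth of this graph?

2

A width-2 tree decomposition is:
Bags: B1 = {2, 5, 6}  B2 = {1, 5, 6}  B3 = {1, 3, 6}  B4 = {4, 5, 6}
Tree: B1–B2, B2–B3, B2–B4
Each bag holds 3 vertices, so the decomposition has width 2, which upper-bounds the treewidth. For the lower bound, the 3 vertices {1, 3, 6} are pairwise adjacent, and any tree decomposition puts a clique entirely inside one bag — forcing width ≥ 2. Hence tw(G) = 2 exactly.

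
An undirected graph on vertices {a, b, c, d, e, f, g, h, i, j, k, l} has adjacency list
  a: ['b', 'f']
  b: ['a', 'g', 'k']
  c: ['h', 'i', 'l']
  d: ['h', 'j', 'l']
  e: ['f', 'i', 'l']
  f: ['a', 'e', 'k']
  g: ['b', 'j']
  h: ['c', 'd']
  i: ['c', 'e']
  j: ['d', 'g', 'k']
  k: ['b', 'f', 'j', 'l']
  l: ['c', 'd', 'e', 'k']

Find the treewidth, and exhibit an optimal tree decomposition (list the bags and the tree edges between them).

Every bag has size at most 4, so the width is 4 − 1 = 3 and tw(G) ≤ 3. For the lower bound: the 4 vertex sets {c,h,i}, {e}, {l}, {d,f,j,k} are disjoint, each induces a connected subgraph, and every pair is joined by at least one edge of G. Contracting each set to a single vertex therefore yields K_{4} as a minor, and since treewidth is minor-monotone, tw(G) ≥ tw(K_{4}) = 3. The upper and lower bounds meet at 3, so that is the treewidth.

Treewidth 3.
One optimal decomposition is:
Bags: B1 = {c, e, h, i}  B2 = {c, e, h, l}  B3 = {d, e, h, l}  B4 = {d, e, f, l}  B5 = {d, f, k, l}  B6 = {d, f, j, k}  B7 = {a, f, j, k}  B8 = {a, b, j, k}  B9 = {a, b, g, j}
Tree: B1–B2, B2–B3, B3–B4, B4–B5, B5–B6, B6–B7, B7–B8, B8–B9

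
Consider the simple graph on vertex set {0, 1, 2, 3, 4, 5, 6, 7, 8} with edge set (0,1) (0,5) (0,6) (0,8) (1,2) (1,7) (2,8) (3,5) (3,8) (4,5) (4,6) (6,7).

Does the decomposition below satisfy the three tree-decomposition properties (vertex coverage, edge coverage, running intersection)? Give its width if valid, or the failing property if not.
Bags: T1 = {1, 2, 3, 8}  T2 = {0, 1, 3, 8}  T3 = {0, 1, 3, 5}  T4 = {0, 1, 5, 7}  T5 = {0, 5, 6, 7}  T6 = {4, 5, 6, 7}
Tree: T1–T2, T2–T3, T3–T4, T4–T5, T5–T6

Yes; width 3.

Checking the three conditions: (i) the bags cover all of {0, 1, 2, 3, 4, 5, 6, 7, 8}; (ii) for each edge, some bag contains both endpoints; (iii) the bags containing any fixed vertex form a subtree. All hold, so the decomposition is valid with width 4 − 1 = 3.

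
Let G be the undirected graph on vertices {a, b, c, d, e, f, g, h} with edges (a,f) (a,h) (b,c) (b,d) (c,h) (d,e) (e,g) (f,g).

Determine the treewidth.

2

A width-2 tree decomposition is:
Bags: B1 = {b, d, e}  B2 = {b, c, e}  B3 = {c, e, h}  B4 = {a, e, h}  B5 = {a, e, f}  B6 = {e, f, g}
Tree: B1–B2, B2–B3, B3–B4, B4–B5, B5–B6
The largest bag has 3 vertices, giving width 2; this decomposition certifies tw(G) ≤ 2. The edges e–d–b–c–h–a–f–g–e form a cycle, so G is not a tree and its treewidth is at least 2. Combining the bounds, tw(G) = 2.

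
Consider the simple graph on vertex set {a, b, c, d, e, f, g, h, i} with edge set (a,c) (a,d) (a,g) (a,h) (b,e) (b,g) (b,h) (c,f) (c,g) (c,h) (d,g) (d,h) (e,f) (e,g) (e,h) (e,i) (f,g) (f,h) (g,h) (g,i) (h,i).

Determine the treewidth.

A width-3 tree decomposition is:
Bags: B1 = {a, c, g, h}  B2 = {c, f, g, h}  B3 = {e, f, g, h}  B4 = {b, e, g, h}  B5 = {e, g, h, i}  B6 = {a, d, g, h}
Tree: B1–B2, B2–B3, B3–B4, B3–B5, B1–B6
Every bag has size at most 4, so the width is 4 − 1 = 3 and tw(G) ≤ 3. Conversely, {a, d, g, h} is a clique of size 4, and the vertices of any clique must share a bag in every tree decomposition; so some bag has ≥ 4 vertices and tw(G) ≥ 3. Therefore the treewidth is 3.

3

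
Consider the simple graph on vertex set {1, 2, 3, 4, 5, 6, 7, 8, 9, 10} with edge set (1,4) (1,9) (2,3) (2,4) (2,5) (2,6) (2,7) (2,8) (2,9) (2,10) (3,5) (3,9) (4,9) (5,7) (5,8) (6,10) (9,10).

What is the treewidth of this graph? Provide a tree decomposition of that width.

Treewidth 2.
Bags: B1 = {2, 9, 10}  B2 = {2, 3, 9}  B3 = {2, 3, 5}  B4 = {2, 5, 7}  B5 = {2, 6, 10}  B6 = {2, 4, 9}  B7 = {1, 4, 9}  B8 = {2, 5, 8}
Tree: B1–B2, B2–B3, B3–B4, B1–B5, B1–B6, B6–B7, B3–B8

Each bag holds 3 vertices, so the decomposition has width 2, which upper-bounds the treewidth. On the other hand G contains the 3-clique {1, 4, 9}. A clique must lie in a single bag of any decomposition, so no decomposition can have width below 2. Combining the bounds, tw(G) = 2.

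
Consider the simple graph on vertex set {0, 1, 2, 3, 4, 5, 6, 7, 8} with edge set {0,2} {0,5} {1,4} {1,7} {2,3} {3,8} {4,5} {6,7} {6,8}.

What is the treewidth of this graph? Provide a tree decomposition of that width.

Each bag holds 3 vertices, so the decomposition has width 2, which upper-bounds the treewidth. Since 6–7–1–4–5–0–2–3–8–6 is a cycle in G, G is not acyclic. Forests are exactly the graphs of treewidth ≤ 1, so tw(G) ≥ 2. Hence tw(G) = 2 exactly.

Treewidth 2.
One such decomposition:
Bags: B1 = {1, 6, 7}  B2 = {1, 4, 6}  B3 = {4, 5, 6}  B4 = {0, 5, 6}  B5 = {0, 2, 6}  B6 = {2, 3, 6}  B7 = {3, 6, 8}
Tree: B1–B2, B2–B3, B3–B4, B4–B5, B5–B6, B6–B7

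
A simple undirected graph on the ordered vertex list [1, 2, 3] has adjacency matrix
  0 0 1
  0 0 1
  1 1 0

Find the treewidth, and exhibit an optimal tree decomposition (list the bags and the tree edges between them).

Every bag has size at most 2, so the width is 2 − 1 = 1 and tw(G) ≤ 1. Any graph with an edge has treewidth ≥ 1, and G has the edge 2–3. Hence tw(G) = 1 exactly.

Treewidth 1.
One such decomposition:
Bags: B1 = {2, 3}  B2 = {1, 3}
Tree: B1–B2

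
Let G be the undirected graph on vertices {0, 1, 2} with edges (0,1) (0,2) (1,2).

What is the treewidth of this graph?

A width-2 tree decomposition is:
Bags: B1 = {0, 1, 2}
Tree: (single bag)
A single bag containing all 3 vertices is trivially a valid decomposition of width 2. On the other hand G contains the 3-clique {0, 1, 2}. A clique must lie in a single bag of any decomposition, so no decomposition can have width below 2. The upper and lower bounds meet at 2, so that is the treewidth.

2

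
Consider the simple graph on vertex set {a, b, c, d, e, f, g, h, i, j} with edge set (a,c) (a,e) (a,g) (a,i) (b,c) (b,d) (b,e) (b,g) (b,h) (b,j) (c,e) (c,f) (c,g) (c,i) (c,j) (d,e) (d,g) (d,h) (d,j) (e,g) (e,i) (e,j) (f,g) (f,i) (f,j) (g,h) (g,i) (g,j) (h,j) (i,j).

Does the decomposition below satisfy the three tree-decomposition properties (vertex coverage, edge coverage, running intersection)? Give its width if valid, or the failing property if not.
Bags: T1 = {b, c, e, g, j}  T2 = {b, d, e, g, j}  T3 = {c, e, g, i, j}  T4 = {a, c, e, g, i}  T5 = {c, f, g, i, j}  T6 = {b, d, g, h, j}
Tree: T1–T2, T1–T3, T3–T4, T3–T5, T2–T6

Yes; width 4.

Vertex coverage: the bags together contain {a, b, c, d, e, f, g, h, i, j}, the full vertex set. Edge coverage: each edge of G has both endpoints in at least one bag. Running intersection: for every vertex, the bags containing it form a connected subtree. All three properties hold, so this is a valid tree decomposition of width max|bag| − 1 = 4, and hence tw(G) ≤ 4.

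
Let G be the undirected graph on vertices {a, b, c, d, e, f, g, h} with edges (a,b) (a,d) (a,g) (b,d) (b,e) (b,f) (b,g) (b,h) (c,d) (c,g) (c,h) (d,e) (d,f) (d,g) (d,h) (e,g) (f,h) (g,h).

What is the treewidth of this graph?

A width-3 tree decomposition is:
Bags: B1 = {b, d, g, h}  B2 = {b, d, e, g}  B3 = {c, d, g, h}  B4 = {b, d, f, h}  B5 = {a, b, d, g}
Tree: B1–B2, B1–B3, B1–B4, B2–B5
Each bag holds 4 vertices, so the decomposition has width 3, which upper-bounds the treewidth. Conversely, {c, d, g, h} is a clique of size 4, and the vertices of any clique must share a bag in every tree decomposition; so some bag has ≥ 4 vertices and tw(G) ≥ 3. The upper and lower bounds meet at 3, so that is the treewidth.

3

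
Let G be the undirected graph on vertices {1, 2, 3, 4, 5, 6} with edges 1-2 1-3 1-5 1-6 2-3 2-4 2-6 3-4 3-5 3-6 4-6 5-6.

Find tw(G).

3

A width-3 tree decomposition is:
Bags: B1 = {1, 3, 5, 6}  B2 = {1, 2, 3, 6}  B3 = {2, 3, 4, 6}
Tree: B1–B2, B2–B3
Every bag has size at most 4, so the width is 4 − 1 = 3 and tw(G) ≤ 3. Conversely, {1, 2, 3, 6} is a clique of size 4, and the vertices of any clique must share a bag in every tree decomposition; so some bag has ≥ 4 vertices and tw(G) ≥ 3. The upper and lower bounds meet at 3, so that is the treewidth.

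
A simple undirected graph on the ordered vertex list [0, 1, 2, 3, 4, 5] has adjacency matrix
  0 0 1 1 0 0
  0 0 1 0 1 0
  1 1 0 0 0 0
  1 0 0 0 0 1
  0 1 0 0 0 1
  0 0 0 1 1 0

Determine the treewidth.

A width-2 tree decomposition is:
Bags: B1 = {3, 4, 5}  B2 = {0, 3, 4}  B3 = {0, 2, 4}  B4 = {1, 2, 4}
Tree: B1–B2, B2–B3, B3–B4
Each bag holds 3 vertices, so the decomposition has width 2, which upper-bounds the treewidth. For the lower bound, G contains the cycle 4–5–3–0–2–1–4, so G is not a forest; only forests have treewidth ≤ 1, hence tw(G) ≥ 2. Therefore the treewidth is 2.

2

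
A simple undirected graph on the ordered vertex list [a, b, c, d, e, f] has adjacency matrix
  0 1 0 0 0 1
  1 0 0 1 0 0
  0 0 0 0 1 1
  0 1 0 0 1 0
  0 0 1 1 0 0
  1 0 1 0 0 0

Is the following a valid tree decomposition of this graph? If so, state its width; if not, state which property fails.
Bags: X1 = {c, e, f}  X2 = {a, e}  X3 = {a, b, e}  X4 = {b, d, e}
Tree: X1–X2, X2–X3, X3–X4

No — edge (f,a) lies in no bag.

A tree decomposition must satisfy three properties: every vertex lies in some bag; for every edge, both endpoints lie together in some bag; and for every vertex, the bags containing it form a connected subtree. Here edge (f,a) lies in no bag, so the decomposition is invalid.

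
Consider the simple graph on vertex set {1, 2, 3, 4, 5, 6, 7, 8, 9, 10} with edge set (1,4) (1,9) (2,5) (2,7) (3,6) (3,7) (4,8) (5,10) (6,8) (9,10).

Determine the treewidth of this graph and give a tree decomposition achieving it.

Treewidth 2.
Bags: B1 = {1, 4, 8}  B2 = {1, 8, 9}  B3 = {8, 9, 10}  B4 = {5, 8, 10}  B5 = {2, 5, 8}  B6 = {2, 7, 8}  B7 = {3, 7, 8}  B8 = {3, 6, 8}
Tree: B1–B2, B2–B3, B3–B4, B4–B5, B5–B6, B6–B7, B7–B8

Every bag has size at most 3, so the width is 3 − 1 = 2 and tw(G) ≤ 2. For the lower bound, G contains the cycle 8–4–1–9–10–5–2–7–3–6–8, so G is not a forest; only forests have treewidth ≤ 1, hence tw(G) ≥ 2. Therefore the treewidth is 2.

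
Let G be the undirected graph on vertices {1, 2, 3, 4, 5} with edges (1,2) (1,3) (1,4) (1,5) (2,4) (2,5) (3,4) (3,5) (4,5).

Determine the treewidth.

A width-3 tree decomposition is:
Bags: B1 = {1, 3, 4, 5}  B2 = {1, 2, 4, 5}
Tree: B1–B2
Each bag holds 4 vertices, so the decomposition has width 3, which upper-bounds the treewidth. For the lower bound, the 4 vertices {1, 2, 4, 5} are pairwise adjacent, and any tree decomposition puts a clique entirely inside one bag — forcing width ≥ 3. Hence tw(G) = 3 exactly.

3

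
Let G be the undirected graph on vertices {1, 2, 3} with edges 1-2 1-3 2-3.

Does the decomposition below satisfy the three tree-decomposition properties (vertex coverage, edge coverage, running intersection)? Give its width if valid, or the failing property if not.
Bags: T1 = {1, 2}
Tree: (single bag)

No — vertex 3 appears in no bag.

A tree decomposition must satisfy three properties: every vertex lies in some bag; for every edge, both endpoints lie together in some bag; and for every vertex, the bags containing it form a connected subtree. Here vertex 3 appears in no bag, so the decomposition is invalid.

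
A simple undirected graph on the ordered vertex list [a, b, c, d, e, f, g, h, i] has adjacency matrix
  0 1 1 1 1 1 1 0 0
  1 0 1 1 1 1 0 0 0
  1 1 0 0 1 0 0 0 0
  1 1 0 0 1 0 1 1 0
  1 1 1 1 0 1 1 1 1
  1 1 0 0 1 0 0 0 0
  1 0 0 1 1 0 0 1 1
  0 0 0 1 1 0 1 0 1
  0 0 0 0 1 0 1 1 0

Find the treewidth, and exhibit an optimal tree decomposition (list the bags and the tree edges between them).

Every bag has size at most 4, so the width is 4 − 1 = 3 and tw(G) ≤ 3. Conversely, {d, e, g, h} is a clique of size 4, and the vertices of any clique must share a bag in every tree decomposition; so some bag has ≥ 4 vertices and tw(G) ≥ 3. Combining the bounds, tw(G) = 3.

Treewidth 3.
One optimal decomposition is:
Bags: B1 = {a, b, d, e}  B2 = {a, d, e, g}  B3 = {a, b, c, e}  B4 = {d, e, g, h}  B5 = {a, b, e, f}  B6 = {e, g, h, i}
Tree: B1–B2, B1–B3, B2–B4, B1–B5, B4–B6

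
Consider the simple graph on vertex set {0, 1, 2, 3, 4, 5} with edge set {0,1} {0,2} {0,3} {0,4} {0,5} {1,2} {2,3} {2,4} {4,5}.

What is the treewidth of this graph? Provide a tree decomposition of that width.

Treewidth 2.
One optimal decomposition is:
Bags: B1 = {0, 4, 5}  B2 = {0, 2, 4}  B3 = {0, 1, 2}  B4 = {0, 2, 3}
Tree: B1–B2, B2–B3, B3–B4

Every bag has size at most 3, so the width is 3 − 1 = 2 and tw(G) ≤ 2. Conversely, {0, 1, 2} is a clique of size 3, and the vertices of any clique must share a bag in every tree decomposition; so some bag has ≥ 3 vertices and tw(G) ≥ 2. Hence tw(G) = 2 exactly.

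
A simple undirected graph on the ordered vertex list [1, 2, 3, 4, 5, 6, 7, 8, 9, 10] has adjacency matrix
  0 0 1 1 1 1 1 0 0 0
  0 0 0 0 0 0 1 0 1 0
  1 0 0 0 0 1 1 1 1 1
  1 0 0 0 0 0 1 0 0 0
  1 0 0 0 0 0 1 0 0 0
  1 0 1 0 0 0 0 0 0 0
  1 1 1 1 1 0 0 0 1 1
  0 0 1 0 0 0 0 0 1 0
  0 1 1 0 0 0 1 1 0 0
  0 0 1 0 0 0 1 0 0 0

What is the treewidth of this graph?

2

A width-2 tree decomposition is:
Bags: B1 = {1, 3, 7}  B2 = {3, 7, 9}  B3 = {1, 4, 7}  B4 = {3, 8, 9}  B5 = {2, 7, 9}  B6 = {1, 5, 7}  B7 = {1, 3, 6}  B8 = {3, 7, 10}
Tree: B1–B2, B1–B3, B2–B4, B2–B5, B3–B6, B1–B7, B2–B8
Each bag holds 3 vertices, so the decomposition has width 2, which upper-bounds the treewidth. Conversely, {3, 8, 9} is a clique of size 3, and the vertices of any clique must share a bag in every tree decomposition; so some bag has ≥ 3 vertices and tw(G) ≥ 2. Combining the bounds, tw(G) = 2.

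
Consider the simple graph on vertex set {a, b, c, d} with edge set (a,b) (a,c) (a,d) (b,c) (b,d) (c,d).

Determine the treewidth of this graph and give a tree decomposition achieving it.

Treewidth 3.
One such decomposition:
Bags: B1 = {a, b, c, d}
Tree: (single bag)

A single bag containing all 4 vertices is trivially a valid decomposition of width 3. Conversely, {a, b, c, d} is a clique of size 4, and the vertices of any clique must share a bag in every tree decomposition; so some bag has ≥ 4 vertices and tw(G) ≥ 3. The upper and lower bounds meet at 3, so that is the treewidth.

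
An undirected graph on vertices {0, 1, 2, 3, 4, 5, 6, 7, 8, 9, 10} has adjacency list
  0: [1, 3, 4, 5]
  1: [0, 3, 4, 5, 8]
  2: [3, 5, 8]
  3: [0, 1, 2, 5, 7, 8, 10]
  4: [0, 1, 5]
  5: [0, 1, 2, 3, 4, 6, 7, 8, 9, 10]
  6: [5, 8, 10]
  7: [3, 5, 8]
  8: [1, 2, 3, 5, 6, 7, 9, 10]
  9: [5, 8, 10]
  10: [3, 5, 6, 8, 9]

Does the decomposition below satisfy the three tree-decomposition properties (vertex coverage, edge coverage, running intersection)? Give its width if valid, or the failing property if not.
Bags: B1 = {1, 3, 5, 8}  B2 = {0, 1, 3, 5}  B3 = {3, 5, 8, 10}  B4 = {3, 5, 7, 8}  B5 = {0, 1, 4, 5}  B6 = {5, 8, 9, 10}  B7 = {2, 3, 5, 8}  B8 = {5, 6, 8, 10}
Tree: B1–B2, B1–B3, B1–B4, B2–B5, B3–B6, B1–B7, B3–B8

Every vertex of G appears in some bag (union = {0, 1, 2, 3, 4, 5, 6, 7, 8, 9, 10}); every edge is covered by a bag; and for each vertex v the set of bags containing v is connected in the bag tree. The decomposition is therefore valid. The largest bag has 4 vertices, so the width is 3.

Yes; width 3.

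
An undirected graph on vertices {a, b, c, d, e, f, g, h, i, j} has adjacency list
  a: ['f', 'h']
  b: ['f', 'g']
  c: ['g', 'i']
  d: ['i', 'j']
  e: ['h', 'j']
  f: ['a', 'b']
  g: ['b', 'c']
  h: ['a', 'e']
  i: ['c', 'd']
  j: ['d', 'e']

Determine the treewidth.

2

A width-2 tree decomposition is:
Bags: B1 = {d, e, j}  B2 = {d, e, h}  B3 = {a, d, h}  B4 = {a, d, f}  B5 = {b, d, f}  B6 = {b, d, g}  B7 = {c, d, g}  B8 = {c, d, i}
Tree: B1–B2, B2–B3, B3–B4, B4–B5, B5–B6, B6–B7, B7–B8
Every bag has size at most 3, so the width is 3 − 1 = 2 and tw(G) ≤ 2. The edges d–j–e–h–a–f–b–g–c–i–d form a cycle, so G is not a tree and its treewidth is at least 2. The upper and lower bounds meet at 2, so that is the treewidth.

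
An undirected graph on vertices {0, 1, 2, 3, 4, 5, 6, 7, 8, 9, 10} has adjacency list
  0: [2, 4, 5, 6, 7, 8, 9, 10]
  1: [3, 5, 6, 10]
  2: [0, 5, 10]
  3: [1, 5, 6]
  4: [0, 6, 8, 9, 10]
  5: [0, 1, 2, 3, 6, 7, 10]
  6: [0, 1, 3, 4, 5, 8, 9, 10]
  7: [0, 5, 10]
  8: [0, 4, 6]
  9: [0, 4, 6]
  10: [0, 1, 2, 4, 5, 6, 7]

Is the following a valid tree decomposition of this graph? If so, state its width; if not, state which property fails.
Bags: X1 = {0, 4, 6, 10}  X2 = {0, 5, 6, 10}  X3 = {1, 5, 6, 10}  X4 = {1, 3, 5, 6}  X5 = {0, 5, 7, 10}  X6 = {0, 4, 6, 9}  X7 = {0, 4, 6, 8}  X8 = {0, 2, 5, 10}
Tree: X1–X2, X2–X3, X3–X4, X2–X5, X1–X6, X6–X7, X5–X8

Yes; width 3.

Checking the three conditions: (i) the bags cover all of {0, 1, 2, 3, 4, 5, 6, 7, 8, 9, 10}; (ii) for each edge, some bag contains both endpoints; (iii) the bags containing any fixed vertex form a subtree. All hold, so the decomposition is valid with width 4 − 1 = 3.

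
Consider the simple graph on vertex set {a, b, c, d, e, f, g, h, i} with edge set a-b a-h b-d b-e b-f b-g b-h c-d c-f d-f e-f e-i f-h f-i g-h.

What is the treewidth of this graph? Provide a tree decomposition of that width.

Treewidth 2.
Bags: B1 = {b, f, h}  B2 = {a, b, h}  B3 = {b, e, f}  B4 = {b, g, h}  B5 = {b, d, f}  B6 = {e, f, i}  B7 = {c, d, f}
Tree: B1–B2, B1–B3, B1–B4, B3–B5, B3–B6, B5–B7

Each bag holds 3 vertices, so the decomposition has width 2, which upper-bounds the treewidth. On the other hand G contains the 3-clique {b, g, h}. A clique must lie in a single bag of any decomposition, so no decomposition can have width below 2. Hence tw(G) = 2 exactly.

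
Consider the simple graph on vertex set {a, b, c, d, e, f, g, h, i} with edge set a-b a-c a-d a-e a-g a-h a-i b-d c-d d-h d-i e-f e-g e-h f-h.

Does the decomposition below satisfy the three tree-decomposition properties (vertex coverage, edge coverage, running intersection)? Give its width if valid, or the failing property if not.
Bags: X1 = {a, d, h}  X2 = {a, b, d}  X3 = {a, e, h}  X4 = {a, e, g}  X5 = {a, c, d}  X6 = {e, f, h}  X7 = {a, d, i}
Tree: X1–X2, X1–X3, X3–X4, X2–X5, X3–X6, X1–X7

Checking the three conditions: (i) the bags cover all of {a, b, c, d, e, f, g, h, i}; (ii) for each edge, some bag contains both endpoints; (iii) the bags containing any fixed vertex form a subtree. All hold, so the decomposition is valid with width 3 − 1 = 2.

Yes; width 2.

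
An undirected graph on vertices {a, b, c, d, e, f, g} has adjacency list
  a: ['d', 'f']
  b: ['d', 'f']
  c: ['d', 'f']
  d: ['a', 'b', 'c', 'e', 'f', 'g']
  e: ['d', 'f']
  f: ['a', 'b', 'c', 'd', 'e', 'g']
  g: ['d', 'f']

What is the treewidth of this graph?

A width-2 tree decomposition is:
Bags: B1 = {c, d, f}  B2 = {a, d, f}  B3 = {d, f, g}  B4 = {d, e, f}  B5 = {b, d, f}
Tree: B1–B2, B1–B3, B3–B4, B1–B5
Each bag holds 3 vertices, so the decomposition has width 2, which upper-bounds the treewidth. For the lower bound, the 3 vertices {d, f, g} are pairwise adjacent, and any tree decomposition puts a clique entirely inside one bag — forcing width ≥ 2. The upper and lower bounds meet at 2, so that is the treewidth.

2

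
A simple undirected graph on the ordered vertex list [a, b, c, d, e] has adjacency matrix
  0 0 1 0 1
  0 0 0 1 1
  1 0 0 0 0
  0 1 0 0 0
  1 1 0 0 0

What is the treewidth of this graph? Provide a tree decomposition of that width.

Every bag has size at most 2, so the width is 2 − 1 = 1 and tw(G) ≤ 1. Since G has at least one edge (e.g. d–b), it is not an edgeless graph, so tw(G) ≥ 1. Hence tw(G) = 1 exactly.

Treewidth 1.
One optimal decomposition is:
Bags: B1 = {b, d}  B2 = {b, e}  B3 = {a, e}  B4 = {a, c}
Tree: B1–B2, B2–B3, B3–B4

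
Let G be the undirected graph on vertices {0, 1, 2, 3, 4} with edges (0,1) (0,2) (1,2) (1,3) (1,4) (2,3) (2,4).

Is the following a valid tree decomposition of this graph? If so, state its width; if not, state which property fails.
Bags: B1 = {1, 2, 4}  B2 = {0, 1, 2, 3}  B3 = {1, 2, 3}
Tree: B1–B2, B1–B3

A tree decomposition must satisfy three properties: every vertex lies in some bag; for every edge, both endpoints lie together in some bag; and for every vertex, the bags containing it form a connected subtree. Here bags containing vertex 3 are not connected in the tree, so the decomposition is invalid.

No — bags containing vertex 3 are not connected in the tree.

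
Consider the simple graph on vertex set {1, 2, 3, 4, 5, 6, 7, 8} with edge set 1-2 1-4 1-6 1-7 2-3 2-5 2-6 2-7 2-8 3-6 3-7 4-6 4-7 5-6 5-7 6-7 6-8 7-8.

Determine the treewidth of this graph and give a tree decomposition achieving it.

Every bag has size at most 4, so the width is 4 − 1 = 3 and tw(G) ≤ 3. On the other hand G contains the 4-clique {2, 6, 7, 8}. A clique must lie in a single bag of any decomposition, so no decomposition can have width below 3. Therefore the treewidth is 3.

Treewidth 3.
One optimal decomposition is:
Bags: B1 = {2, 5, 6, 7}  B2 = {2, 6, 7, 8}  B3 = {1, 2, 6, 7}  B4 = {2, 3, 6, 7}  B5 = {1, 4, 6, 7}
Tree: B1–B2, B2–B3, B3–B4, B3–B5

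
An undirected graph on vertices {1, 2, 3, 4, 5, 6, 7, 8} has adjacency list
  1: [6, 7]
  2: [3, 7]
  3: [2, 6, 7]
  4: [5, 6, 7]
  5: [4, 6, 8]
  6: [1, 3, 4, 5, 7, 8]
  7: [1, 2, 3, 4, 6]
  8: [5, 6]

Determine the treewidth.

2

A width-2 tree decomposition is:
Bags: B1 = {1, 6, 7}  B2 = {3, 6, 7}  B3 = {4, 6, 7}  B4 = {4, 5, 6}  B5 = {5, 6, 8}  B6 = {2, 3, 7}
Tree: B1–B2, B2–B3, B3–B4, B4–B5, B2–B6
Every bag has size at most 3, so the width is 3 − 1 = 2 and tw(G) ≤ 2. Conversely, {2, 3, 7} is a clique of size 3, and the vertices of any clique must share a bag in every tree decomposition; so some bag has ≥ 3 vertices and tw(G) ≥ 2. Hence tw(G) = 2 exactly.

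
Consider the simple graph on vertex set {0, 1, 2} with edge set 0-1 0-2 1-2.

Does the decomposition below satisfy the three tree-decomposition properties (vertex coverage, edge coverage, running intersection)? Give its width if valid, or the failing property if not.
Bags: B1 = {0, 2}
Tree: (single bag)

No — vertex 1 appears in no bag.

A tree decomposition must satisfy three properties: every vertex lies in some bag; for every edge, both endpoints lie together in some bag; and for every vertex, the bags containing it form a connected subtree. Here vertex 1 appears in no bag, so the decomposition is invalid.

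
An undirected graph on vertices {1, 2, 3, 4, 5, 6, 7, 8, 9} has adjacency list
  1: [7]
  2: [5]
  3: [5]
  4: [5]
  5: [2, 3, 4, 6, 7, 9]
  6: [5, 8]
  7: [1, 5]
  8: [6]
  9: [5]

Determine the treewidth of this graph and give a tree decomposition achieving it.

Treewidth 1.
One such decomposition:
Bags: B1 = {5, 7}  B2 = {5, 9}  B3 = {5, 6}  B4 = {1, 7}  B5 = {4, 5}  B6 = {3, 5}  B7 = {2, 5}  B8 = {6, 8}
Tree: B1–B2, B2–B3, B1–B4, B1–B5, B5–B6, B2–B7, B3–B8

Each bag holds 2 vertices, so the decomposition has width 1, which upper-bounds the treewidth. G has an edge, so its treewidth is at least 1. Combining the bounds, tw(G) = 1.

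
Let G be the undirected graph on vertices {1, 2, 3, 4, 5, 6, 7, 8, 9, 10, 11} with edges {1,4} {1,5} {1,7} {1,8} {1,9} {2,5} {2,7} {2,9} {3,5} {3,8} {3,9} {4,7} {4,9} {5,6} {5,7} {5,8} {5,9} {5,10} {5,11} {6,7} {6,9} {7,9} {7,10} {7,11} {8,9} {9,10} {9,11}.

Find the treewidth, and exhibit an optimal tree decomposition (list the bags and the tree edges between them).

Treewidth 3.
One such decomposition:
Bags: B1 = {5, 6, 7, 9}  B2 = {5, 7, 9, 10}  B3 = {1, 5, 7, 9}  B4 = {5, 7, 9, 11}  B5 = {1, 5, 8, 9}  B6 = {1, 4, 7, 9}  B7 = {2, 5, 7, 9}  B8 = {3, 5, 8, 9}
Tree: B1–B2, B1–B3, B2–B4, B3–B5, B3–B6, B2–B7, B5–B8

Each bag holds 4 vertices, so the decomposition has width 3, which upper-bounds the treewidth. On the other hand G contains the 4-clique {1, 4, 7, 9}. A clique must lie in a single bag of any decomposition, so no decomposition can have width below 3. The upper and lower bounds meet at 3, so that is the treewidth.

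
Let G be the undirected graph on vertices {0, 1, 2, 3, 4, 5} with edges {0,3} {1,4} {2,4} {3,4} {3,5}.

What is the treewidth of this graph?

A width-1 tree decomposition is:
Bags: B1 = {3, 5}  B2 = {3, 4}  B3 = {1, 4}  B4 = {2, 4}  B5 = {0, 3}
Tree: B1–B2, B2–B3, B3–B4, B1–B5
Each bag holds 2 vertices, so the decomposition has width 1, which upper-bounds the treewidth. G has an edge, so its treewidth is at least 1. Hence tw(G) = 1 exactly.

1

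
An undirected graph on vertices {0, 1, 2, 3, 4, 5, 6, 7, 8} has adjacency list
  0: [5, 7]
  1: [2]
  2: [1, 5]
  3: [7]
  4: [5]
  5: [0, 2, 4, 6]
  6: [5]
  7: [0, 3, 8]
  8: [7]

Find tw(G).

1

A width-1 tree decomposition is:
Bags: B1 = {2, 5}  B2 = {5, 6}  B3 = {0, 5}  B4 = {1, 2}  B5 = {0, 7}  B6 = {7, 8}  B7 = {3, 7}  B8 = {4, 5}
Tree: B1–B2, B1–B3, B1–B4, B3–B5, B5–B6, B6–B7, B2–B8
The largest bag has 2 vertices, giving width 1; this decomposition certifies tw(G) ≤ 1. Any graph with an edge has treewidth ≥ 1, and G has the edge 2–5. Combining the bounds, tw(G) = 1.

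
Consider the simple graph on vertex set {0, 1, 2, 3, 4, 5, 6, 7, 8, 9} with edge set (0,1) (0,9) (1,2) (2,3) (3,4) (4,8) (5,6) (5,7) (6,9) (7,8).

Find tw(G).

2

A width-2 tree decomposition is:
Bags: B1 = {3, 4, 8}  B2 = {3, 7, 8}  B3 = {3, 5, 7}  B4 = {3, 5, 6}  B5 = {3, 6, 9}  B6 = {0, 3, 9}  B7 = {0, 1, 3}  B8 = {1, 2, 3}
Tree: B1–B2, B2–B3, B3–B4, B4–B5, B5–B6, B6–B7, B7–B8
Every bag has size at most 3, so the width is 3 − 1 = 2 and tw(G) ≤ 2. For the lower bound, G contains the cycle 3–4–8–7–5–6–9–0–1–2–3, so G is not a forest; only forests have treewidth ≤ 1, hence tw(G) ≥ 2. Hence tw(G) = 2 exactly.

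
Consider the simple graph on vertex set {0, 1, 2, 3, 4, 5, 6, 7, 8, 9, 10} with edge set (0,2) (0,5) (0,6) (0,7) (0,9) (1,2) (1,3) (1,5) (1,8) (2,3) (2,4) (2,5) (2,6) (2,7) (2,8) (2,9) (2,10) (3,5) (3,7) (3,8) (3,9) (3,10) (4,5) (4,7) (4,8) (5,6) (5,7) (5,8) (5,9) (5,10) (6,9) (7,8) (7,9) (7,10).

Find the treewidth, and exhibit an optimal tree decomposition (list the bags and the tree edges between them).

Each bag holds 5 vertices, so the decomposition has width 4, which upper-bounds the treewidth. On the other hand G contains the 5-clique {1, 2, 3, 5, 8}. A clique must lie in a single bag of any decomposition, so no decomposition can have width below 4. Hence tw(G) = 4 exactly.

Treewidth 4.
One such decomposition:
Bags: B1 = {2, 3, 5, 7, 8}  B2 = {2, 3, 5, 7, 9}  B3 = {0, 2, 5, 7, 9}  B4 = {1, 2, 3, 5, 8}  B5 = {2, 4, 5, 7, 8}  B6 = {2, 3, 5, 7, 10}  B7 = {0, 2, 5, 6, 9}
Tree: B1–B2, B2–B3, B1–B4, B1–B5, B1–B6, B3–B7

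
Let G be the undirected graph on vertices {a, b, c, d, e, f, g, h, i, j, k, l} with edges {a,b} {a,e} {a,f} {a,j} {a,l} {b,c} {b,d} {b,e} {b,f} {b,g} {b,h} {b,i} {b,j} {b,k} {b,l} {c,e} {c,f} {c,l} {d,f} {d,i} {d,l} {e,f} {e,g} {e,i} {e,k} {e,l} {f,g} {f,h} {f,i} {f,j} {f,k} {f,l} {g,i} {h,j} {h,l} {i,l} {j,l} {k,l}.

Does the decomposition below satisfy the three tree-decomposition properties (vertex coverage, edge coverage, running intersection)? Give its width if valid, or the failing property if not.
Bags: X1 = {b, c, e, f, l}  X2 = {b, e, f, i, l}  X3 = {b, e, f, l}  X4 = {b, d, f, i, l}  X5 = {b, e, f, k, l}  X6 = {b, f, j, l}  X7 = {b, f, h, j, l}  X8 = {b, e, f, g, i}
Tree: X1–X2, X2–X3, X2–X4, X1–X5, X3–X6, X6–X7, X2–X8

A tree decomposition must satisfy three properties: every vertex lies in some bag; for every edge, both endpoints lie together in some bag; and for every vertex, the bags containing it form a connected subtree. Here vertex a appears in no bag, so the decomposition is invalid.

No — vertex a appears in no bag.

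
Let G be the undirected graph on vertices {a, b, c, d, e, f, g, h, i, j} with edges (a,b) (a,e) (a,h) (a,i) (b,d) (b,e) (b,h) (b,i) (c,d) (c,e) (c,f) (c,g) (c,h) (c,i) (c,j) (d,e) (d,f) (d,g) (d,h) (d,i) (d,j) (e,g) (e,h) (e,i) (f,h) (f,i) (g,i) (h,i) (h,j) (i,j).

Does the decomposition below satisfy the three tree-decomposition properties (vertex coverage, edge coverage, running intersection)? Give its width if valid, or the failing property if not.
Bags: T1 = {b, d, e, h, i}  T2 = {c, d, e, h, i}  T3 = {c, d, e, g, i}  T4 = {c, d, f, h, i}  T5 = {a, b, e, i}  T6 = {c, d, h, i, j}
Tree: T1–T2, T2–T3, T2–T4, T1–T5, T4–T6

No — edge (h,a) lies in no bag.

A tree decomposition must satisfy three properties: every vertex lies in some bag; for every edge, both endpoints lie together in some bag; and for every vertex, the bags containing it form a connected subtree. Here edge (h,a) lies in no bag, so the decomposition is invalid.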